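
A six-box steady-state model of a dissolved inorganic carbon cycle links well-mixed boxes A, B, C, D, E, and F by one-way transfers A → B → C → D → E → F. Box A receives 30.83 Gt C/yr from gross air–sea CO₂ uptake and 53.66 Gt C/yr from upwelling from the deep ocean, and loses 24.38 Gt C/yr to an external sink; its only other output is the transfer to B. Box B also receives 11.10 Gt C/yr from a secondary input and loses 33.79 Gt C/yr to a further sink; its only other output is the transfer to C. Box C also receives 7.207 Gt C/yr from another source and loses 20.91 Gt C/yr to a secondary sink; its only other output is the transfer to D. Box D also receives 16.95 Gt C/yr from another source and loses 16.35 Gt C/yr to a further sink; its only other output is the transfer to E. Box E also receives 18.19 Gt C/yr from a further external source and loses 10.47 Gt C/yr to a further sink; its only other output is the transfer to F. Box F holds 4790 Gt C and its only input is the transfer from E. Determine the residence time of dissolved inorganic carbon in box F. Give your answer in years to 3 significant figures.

150 yr

Box A: F(A→B) = (30.83 + 53.66) − 24.38 = 60.110 Gt C/yr.
Box B: F(B→C) = (60.110 + 11.10) − 33.79 = 37.420 Gt C/yr.
Box C: F(C→D) = (37.420 + 7.207) − 20.91 = 23.717 Gt C/yr.
Box D: F(D→E) = (23.717 + 16.95) − 16.35 = 24.317 Gt C/yr.
Box E: F(E→F) = (24.317 + 18.19) − 10.47 = 32.037 Gt C/yr.
Box F throughput = its input = 32.037 Gt C/yr; τ = 4790 / 32.037 = 149.5 yr.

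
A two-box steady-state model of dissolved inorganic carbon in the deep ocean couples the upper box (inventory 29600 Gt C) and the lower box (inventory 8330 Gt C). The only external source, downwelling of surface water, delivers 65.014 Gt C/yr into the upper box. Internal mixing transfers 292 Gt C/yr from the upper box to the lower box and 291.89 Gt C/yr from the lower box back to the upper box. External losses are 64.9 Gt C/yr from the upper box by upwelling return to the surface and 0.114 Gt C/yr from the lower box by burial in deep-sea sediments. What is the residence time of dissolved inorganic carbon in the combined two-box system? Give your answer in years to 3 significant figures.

583 yr

For the system as a whole, the A↔B exchange is internal and contributes nothing to the throughput; only the external sinks remove mass.
M_total = 29600 + 8330 = 37930 Gt C.
ΣF_external_out = 64.9 + 0.114 = 65.014 Gt C/yr.
τ = M_total / ΣF_ext = 37930 / 65.014 = 583.4 yr.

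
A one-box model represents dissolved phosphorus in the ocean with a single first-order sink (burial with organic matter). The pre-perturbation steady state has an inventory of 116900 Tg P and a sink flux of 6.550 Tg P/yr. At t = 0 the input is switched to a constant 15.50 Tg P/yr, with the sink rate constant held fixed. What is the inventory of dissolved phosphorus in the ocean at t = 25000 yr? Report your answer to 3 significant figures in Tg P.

The sink rate constant is k = F₀/M₀ = 6.550/116900 = 5.603×10^-5 yr⁻¹.
Solving dM/dt = F₁ − kM with M(0) = M₀ gives M(t) = F₁/k + (M₀ − F₁/k)·e^(−kt).
F₁/k = 15.50/5.603×10^-5 = 276630 Tg P; kt = 5.603×10^-5 × 25000 = 1.401, e^(−kt) = 0.2464.
M(25000) = 276630 + (116900 − 276630) × 0.2464 = 276630 − 39360 = 237270 Tg P.

237000 Tg P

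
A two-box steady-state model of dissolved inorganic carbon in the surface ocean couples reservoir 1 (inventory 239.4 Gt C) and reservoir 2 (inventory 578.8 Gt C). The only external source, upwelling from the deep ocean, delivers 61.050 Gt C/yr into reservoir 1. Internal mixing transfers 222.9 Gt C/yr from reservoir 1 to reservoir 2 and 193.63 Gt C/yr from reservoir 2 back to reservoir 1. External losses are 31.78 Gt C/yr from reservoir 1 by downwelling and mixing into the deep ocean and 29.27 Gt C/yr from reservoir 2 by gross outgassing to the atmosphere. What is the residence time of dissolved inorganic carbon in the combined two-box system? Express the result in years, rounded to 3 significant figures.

For the system as a whole, the A↔B exchange is internal and contributes nothing to the throughput; only the external sinks remove mass.
M_total = 239.4 + 578.8 = 818.20 Gt C.
ΣF_external_out = 31.78 + 29.27 = 61.050 Gt C/yr.
τ = M_total / ΣF_ext = 818.20 / 61.050 = 13.40 yr.

13.4 yr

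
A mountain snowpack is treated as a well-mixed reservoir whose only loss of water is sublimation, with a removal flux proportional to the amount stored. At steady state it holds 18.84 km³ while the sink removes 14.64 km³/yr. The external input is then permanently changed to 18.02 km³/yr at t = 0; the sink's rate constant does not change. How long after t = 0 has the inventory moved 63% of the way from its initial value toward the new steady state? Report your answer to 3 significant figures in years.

τ = M₀/F₀ = 18.84/14.64 = 1.287 yr.
The remaining gap fraction is e^(−t/τ); 63% covered ⇒ e^(−t/τ) = 0.370.
t = −τ ln(0.370) = 1.287 × 0.9943 = 1.279 yr.

1.28 yr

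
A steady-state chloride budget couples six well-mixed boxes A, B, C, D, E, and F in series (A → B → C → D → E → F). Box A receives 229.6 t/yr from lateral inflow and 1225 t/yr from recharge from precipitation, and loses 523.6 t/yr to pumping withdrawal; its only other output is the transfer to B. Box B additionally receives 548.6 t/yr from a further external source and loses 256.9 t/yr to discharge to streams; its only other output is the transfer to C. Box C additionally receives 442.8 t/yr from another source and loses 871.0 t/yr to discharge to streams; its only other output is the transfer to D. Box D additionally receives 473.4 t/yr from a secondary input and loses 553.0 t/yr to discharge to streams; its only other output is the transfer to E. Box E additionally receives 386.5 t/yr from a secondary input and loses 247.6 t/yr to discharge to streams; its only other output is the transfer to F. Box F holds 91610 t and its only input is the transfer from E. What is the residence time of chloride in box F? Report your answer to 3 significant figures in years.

107 yr

Box A: F(A→B) = (229.6 + 1225) − 523.6 = 931.00 t/yr.
Box B: F(B→C) = (931.00 + 548.6) − 256.9 = 1222.7 t/yr.
Box C: F(C→D) = (1222.7 + 442.8) − 871.0 = 794.50 t/yr.
Box D: F(D→E) = (794.50 + 473.4) − 553.0 = 714.90 t/yr.
Box E: F(E→F) = (714.90 + 386.5) − 247.6 = 853.80 t/yr.
Box F throughput = its input = 853.80 t/yr; τ = 91610 / 853.80 = 107.3 yr.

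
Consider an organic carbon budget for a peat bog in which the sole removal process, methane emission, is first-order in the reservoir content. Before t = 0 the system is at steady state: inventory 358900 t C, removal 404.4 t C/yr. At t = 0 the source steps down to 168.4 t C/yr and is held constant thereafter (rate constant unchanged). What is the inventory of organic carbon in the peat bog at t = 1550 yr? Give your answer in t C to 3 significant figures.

τ = M₀/F₀ = 358900/404.4 = 887.5 yr; rate constant k = 1/τ.
New steady state M_∞ = F₁/k = F₁·τ = 168.4 × 887.5 = 149450 t C.
M(t) = M_∞ + (M₀ − M_∞)·e^(−t/τ); t/τ = 1550/887.5 = 1.747, so e^(−t/τ) = 0.1744.
M(t) = 149450 + 209400 × 0.1744 = 185980 t C.

186000 t C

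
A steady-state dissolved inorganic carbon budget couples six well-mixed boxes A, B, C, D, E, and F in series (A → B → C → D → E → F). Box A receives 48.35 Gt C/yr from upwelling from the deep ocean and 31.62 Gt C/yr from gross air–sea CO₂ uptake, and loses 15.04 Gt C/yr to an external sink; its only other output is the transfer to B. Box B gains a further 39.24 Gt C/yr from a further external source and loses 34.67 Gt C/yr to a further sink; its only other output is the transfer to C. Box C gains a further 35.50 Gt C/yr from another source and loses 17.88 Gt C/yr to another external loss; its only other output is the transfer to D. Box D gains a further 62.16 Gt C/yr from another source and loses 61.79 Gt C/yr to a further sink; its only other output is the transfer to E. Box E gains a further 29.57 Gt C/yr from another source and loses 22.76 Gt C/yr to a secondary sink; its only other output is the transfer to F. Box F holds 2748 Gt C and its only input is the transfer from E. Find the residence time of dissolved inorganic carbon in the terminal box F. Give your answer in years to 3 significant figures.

Box A: F(A→B) = (48.35 + 31.62) − 15.04 = 64.930 Gt C/yr.
Box B: F(B→C) = (64.930 + 39.24) − 34.67 = 69.500 Gt C/yr.
Box C: F(C→D) = (69.500 + 35.50) − 17.88 = 87.120 Gt C/yr.
Box D: F(D→E) = (87.120 + 62.16) − 61.79 = 87.490 Gt C/yr.
Box E: F(E→F) = (87.490 + 29.57) − 22.76 = 94.300 Gt C/yr.
Box F throughput = its input = 94.300 Gt C/yr; τ = 2748 / 94.300 = 29.14 yr.

29.1 yr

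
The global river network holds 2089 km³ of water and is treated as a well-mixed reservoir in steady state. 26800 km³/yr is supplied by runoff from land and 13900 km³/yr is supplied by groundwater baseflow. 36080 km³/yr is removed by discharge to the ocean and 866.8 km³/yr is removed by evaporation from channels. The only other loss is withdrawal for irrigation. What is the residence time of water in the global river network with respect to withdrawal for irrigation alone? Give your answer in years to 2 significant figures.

At steady state ΣF_in = ΣF_out.
ΣF_in = 26800 + 13900 = 40700 km³/yr.
Withdrawal for irrigation flux = ΣF_in − (36080 + 866.8) = 40700 − 36950 = 3753 km³/yr.
τ = M / F = 2089 / 3753 = 0.5566 yr.

0.56 yr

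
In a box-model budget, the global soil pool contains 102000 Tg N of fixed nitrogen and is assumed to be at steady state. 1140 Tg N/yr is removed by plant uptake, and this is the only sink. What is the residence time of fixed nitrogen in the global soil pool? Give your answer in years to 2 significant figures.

τ = M / F = 102000 / 1140 = 89.47 yr.

89 yr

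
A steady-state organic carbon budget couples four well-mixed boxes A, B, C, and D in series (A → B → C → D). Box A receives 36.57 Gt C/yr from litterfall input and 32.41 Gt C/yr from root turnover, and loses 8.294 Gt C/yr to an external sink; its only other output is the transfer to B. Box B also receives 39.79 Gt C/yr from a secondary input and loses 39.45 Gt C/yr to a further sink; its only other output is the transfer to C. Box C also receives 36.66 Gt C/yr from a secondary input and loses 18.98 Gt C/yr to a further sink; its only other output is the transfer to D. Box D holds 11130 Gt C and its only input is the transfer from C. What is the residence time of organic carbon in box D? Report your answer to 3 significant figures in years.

141 yr

Box A: F(A→B) = (36.57 + 32.41) − 8.294 = 60.686 Gt C/yr.
Box B: F(B→C) = (60.686 + 39.79) − 39.45 = 61.026 Gt C/yr.
Box C: F(C→D) = (61.026 + 36.66) − 18.98 = 78.706 Gt C/yr.
Box D throughput = its input = 78.706 Gt C/yr; τ = 11130 / 78.706 = 141.4 yr.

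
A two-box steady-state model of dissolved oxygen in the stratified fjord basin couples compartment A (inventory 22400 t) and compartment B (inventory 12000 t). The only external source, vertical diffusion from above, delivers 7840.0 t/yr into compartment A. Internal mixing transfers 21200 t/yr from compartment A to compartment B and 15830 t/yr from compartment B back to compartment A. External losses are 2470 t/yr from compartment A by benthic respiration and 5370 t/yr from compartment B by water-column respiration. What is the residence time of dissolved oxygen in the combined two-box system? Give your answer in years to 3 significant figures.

Treat the two boxes together as one reservoir: the mixing fluxes between them are internal recycling, so τ = ΣM / Σ(external losses).
M_total = 22400 + 12000 = 34400 t.
ΣF_external_out = 2470 + 5370 = 7840.0 t/yr.
τ = M_total / ΣF_ext = 34400 / 7840.0 = 4.388 yr.

4.39 yr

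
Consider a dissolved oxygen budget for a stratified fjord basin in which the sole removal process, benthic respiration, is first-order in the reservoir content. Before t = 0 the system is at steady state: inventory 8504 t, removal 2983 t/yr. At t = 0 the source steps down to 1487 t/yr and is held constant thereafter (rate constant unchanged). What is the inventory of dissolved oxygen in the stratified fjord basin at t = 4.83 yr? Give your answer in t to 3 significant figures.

Residence time τ = M₀/F₀ = 2.851 yr. The eventual steady state is M_∞ = M₀·(F₁/F₀) = 8504 × 1487/2983 = 4239.2 t.
The anomaly ΔM(t) = M(t) − M_∞ decays as ΔM₀·e^(−t/τ) with ΔM₀ = 8504 − 4239.2 = 4265 t.
At t = 4.83 yr, e^(−t/τ) = e^(−1.694) = 0.1837, so ΔM = 783.6 t and M = 4239.2 + 783.6 = 5022.8 t.

5020 t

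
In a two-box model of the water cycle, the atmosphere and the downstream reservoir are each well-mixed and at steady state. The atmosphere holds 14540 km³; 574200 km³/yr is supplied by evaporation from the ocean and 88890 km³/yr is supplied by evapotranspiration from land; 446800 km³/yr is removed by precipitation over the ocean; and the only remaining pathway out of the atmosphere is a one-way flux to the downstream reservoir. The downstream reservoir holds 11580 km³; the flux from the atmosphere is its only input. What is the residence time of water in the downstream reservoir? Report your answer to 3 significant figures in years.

Balance the atmosphere: ΣF_in = 574200 + 88890 = 663090 km³/yr.
Flux to the downstream reservoir = ΣF_in − (446800) = 216290 km³/yr.
At steady state the output of the downstream reservoir equals its input, 216290 km³/yr.
τ = M / F = 11580 / 216290 = 0.05354 yr.

0.0535 yr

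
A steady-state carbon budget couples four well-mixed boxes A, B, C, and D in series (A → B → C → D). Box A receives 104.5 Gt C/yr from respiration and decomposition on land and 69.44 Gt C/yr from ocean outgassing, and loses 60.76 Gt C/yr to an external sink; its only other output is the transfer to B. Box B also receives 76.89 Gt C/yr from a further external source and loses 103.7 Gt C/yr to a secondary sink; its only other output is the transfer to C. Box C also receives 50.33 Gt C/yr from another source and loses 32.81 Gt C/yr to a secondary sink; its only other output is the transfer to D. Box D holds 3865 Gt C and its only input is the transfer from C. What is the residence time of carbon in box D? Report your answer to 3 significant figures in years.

37.2 yr

Box A: F(A→B) = (104.5 + 69.44) − 60.76 = 113.18 Gt C/yr.
Box B: F(B→C) = (113.18 + 76.89) − 103.7 = 86.370 Gt C/yr.
Box C: F(C→D) = (86.370 + 50.33) − 32.81 = 103.89 Gt C/yr.
Box D throughput = its input = 103.89 Gt C/yr; τ = 3865 / 103.89 = 37.20 yr.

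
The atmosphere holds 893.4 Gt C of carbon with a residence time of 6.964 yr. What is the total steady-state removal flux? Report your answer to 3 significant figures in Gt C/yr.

F = M / τ = 893.4 / 6.964 = 128.3 Gt C/yr.

128 Gt C/yr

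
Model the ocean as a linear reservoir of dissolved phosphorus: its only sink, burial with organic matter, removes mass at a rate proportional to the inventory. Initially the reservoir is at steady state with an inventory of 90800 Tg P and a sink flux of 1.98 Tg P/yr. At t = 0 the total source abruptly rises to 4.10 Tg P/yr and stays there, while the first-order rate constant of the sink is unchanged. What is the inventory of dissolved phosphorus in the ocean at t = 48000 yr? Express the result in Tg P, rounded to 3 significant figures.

Residence time τ = M₀/F₀ = 45860 yr. The eventual steady state is M_∞ = M₀·(F₁/F₀) = 90800 × 4.10/1.98 = 188020 Tg P.
The anomaly ΔM(t) = M(t) − M_∞ decays as ΔM₀·e^(−t/τ) with ΔM₀ = 90800 − 188020 = −97220 Tg P.
At t = 48000 yr, e^(−t/τ) = e^(−1.047) = 0.3511, so ΔM = −34130 Tg P and M = 188020 − 34130 = 153890 Tg P.

154000 Tg P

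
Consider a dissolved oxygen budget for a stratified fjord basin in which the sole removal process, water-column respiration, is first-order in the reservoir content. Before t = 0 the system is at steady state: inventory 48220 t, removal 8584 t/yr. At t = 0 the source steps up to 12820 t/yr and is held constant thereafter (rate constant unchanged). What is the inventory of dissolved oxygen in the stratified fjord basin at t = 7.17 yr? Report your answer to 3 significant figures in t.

Residence time τ = M₀/F₀ = 5.617 yr. The eventual steady state is M_∞ = M₀·(F₁/F₀) = 48220 × 12820/8584 = 72015 t.
The anomaly ΔM(t) = M(t) − M_∞ decays as ΔM₀·e^(−t/τ) with ΔM₀ = 48220 − 72015 = −23800 t.
At t = 7.17 yr, e^(−t/τ) = e^(−1.276) = 0.2790, so ΔM = −6640 t and M = 72015 − 6640 = 65375 t.

65400 t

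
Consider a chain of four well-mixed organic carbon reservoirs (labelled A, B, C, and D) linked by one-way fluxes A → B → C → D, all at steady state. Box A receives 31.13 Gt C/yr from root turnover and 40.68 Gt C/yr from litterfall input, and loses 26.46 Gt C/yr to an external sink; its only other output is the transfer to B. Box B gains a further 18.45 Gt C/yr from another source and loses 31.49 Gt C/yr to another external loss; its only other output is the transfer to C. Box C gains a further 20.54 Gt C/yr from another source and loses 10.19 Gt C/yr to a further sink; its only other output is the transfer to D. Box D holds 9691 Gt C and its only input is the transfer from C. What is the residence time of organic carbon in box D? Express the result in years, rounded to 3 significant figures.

227 yr

Box A: F(A→B) = (31.13 + 40.68) − 26.46 = 45.350 Gt C/yr.
Box B: F(B→C) = (45.350 + 18.45) − 31.49 = 32.310 Gt C/yr.
Box C: F(C→D) = (32.310 + 20.54) − 10.19 = 42.660 Gt C/yr.
Box D throughput = its input = 42.660 Gt C/yr; τ = 9691 / 42.660 = 227.2 yr.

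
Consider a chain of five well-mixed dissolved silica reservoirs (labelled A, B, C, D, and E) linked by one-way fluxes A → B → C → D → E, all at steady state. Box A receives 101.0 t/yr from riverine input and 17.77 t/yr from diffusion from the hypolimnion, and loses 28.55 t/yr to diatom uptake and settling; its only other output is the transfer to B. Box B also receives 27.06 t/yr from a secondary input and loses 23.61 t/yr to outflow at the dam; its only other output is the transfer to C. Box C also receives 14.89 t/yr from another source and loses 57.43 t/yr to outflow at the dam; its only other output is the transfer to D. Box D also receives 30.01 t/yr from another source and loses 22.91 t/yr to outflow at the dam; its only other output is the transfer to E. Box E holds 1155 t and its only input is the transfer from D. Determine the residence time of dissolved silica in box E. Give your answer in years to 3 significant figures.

19.8 yr

Box A: F(A→B) = (101.0 + 17.77) − 28.55 = 90.220 t/yr.
Box B: F(B→C) = (90.220 + 27.06) − 23.61 = 93.670 t/yr.
Box C: F(C→D) = (93.670 + 14.89) − 57.43 = 51.130 t/yr.
Box D: F(D→E) = (51.130 + 30.01) − 22.91 = 58.230 t/yr.
Box E throughput = its input = 58.230 t/yr; τ = 1155 / 58.230 = 19.84 yr.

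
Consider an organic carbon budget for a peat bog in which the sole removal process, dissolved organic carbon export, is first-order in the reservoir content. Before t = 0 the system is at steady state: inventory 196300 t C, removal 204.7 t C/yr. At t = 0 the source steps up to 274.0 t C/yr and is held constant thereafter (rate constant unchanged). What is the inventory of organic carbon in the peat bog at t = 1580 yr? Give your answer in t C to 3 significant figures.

τ = M₀/F₀ = 196300/204.7 = 959.0 yr; rate constant k = 1/τ.
New steady state M_∞ = F₁/k = F₁·τ = 274.0 × 959.0 = 262760 t C.
M(t) = M_∞ + (M₀ − M_∞)·e^(−t/τ); t/τ = 1580/959.0 = 1.648, so e^(−t/τ) = 0.1925.
M(t) = 262760 − 66460 × 0.1925 = 249960 t C.

250000 t C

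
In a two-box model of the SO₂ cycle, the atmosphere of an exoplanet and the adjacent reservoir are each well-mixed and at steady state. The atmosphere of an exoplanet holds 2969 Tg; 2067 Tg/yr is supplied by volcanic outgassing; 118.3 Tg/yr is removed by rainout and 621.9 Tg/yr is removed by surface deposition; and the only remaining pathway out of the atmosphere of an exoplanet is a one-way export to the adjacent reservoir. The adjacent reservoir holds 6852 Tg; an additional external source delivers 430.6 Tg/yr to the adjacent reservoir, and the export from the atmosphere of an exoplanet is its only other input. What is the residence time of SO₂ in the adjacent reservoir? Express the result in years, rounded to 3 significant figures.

3.90 yr

Balance the atmosphere of an exoplanet: ΣF_in = 2067.0 Tg/yr.
Export to the adjacent reservoir = ΣF_in − (118.3 + 621.9) = 1326.8 Tg/yr.
Total input to the adjacent reservoir = 1326.8 + 430.6 = 1757.4 Tg/yr; at steady state this equals its total output.
τ = M / F = 6852 / 1757.4 = 3.899 yr.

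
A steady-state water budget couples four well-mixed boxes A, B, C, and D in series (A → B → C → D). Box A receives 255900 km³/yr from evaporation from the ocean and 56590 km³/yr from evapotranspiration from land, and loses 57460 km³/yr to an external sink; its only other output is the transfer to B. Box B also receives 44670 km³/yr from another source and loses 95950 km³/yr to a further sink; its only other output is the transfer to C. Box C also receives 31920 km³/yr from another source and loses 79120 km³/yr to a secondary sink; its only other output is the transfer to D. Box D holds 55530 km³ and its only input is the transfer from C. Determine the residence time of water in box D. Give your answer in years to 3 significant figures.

0.355 yr

Box A: F(A→B) = (255900 + 56590) − 57460 = 255030 km³/yr.
Box B: F(B→C) = (255030 + 44670) − 95950 = 203750 km³/yr.
Box C: F(C→D) = (203750 + 31920) − 79120 = 156550 km³/yr.
Box D throughput = its input = 156550 km³/yr; τ = 55530 / 156550 = 0.3547 yr.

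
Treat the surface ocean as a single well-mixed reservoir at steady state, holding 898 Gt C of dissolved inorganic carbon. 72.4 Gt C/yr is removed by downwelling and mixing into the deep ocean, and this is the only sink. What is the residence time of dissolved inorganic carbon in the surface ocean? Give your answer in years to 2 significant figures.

τ = M / F = 898 / 72.4 = 12.40 yr.

12 yr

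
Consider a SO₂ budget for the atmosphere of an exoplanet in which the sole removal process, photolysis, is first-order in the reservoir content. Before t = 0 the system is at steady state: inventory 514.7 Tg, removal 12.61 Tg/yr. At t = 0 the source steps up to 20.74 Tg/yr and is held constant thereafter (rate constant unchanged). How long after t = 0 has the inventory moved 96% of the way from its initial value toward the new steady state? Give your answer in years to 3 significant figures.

τ = M₀/F₀ = 514.7/12.61 = 40.82 yr.
The remaining gap fraction is e^(−t/τ); 96% covered ⇒ e^(−t/τ) = 0.0400.
t = −τ ln(0.0400) = 40.82 × 3.219 = 131.4 yr.

131 yr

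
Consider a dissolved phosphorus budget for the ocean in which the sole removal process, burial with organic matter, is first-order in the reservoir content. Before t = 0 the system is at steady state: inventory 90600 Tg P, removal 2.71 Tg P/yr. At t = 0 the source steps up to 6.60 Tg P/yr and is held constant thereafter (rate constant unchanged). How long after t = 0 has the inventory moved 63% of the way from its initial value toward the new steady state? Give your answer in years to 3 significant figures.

33200 yr

τ = M₀/F₀ = 90600/2.71 = 33430 yr.
The remaining gap fraction is e^(−t/τ); 63% covered ⇒ e^(−t/τ) = 0.370.
t = −τ ln(0.370) = 33430 × 0.9943 = 33240 yr.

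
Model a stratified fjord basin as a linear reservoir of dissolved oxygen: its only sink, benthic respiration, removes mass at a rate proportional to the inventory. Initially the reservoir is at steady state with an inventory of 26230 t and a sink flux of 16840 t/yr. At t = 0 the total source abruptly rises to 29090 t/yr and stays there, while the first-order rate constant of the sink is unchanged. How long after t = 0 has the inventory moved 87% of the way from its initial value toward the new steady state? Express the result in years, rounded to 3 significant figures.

τ = M₀/F₀ = 26230/16840 = 1.558 yr.
The remaining gap fraction is e^(−t/τ); 87% covered ⇒ e^(−t/τ) = 0.130.
t = −τ ln(0.130) = 1.558 × 2.040 = 3.178 yr.

3.18 yr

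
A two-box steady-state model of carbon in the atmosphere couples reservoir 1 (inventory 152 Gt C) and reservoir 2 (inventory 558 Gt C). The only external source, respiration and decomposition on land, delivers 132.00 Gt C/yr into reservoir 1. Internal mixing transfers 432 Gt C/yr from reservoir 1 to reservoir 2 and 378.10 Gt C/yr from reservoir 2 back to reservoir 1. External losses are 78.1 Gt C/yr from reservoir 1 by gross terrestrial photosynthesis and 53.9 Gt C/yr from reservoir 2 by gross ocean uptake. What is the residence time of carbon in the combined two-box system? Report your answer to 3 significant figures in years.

5.38 yr

Residence time in the combined system uses the total inventory and the total *external* removal — internal exchanges between the two boxes cancel.
M_total = 152 + 558 = 710.00 Gt C.
ΣF_external_out = 78.1 + 53.9 = 132.00 Gt C/yr.
τ = M_total / ΣF_ext = 710.00 / 132.00 = 5.379 yr.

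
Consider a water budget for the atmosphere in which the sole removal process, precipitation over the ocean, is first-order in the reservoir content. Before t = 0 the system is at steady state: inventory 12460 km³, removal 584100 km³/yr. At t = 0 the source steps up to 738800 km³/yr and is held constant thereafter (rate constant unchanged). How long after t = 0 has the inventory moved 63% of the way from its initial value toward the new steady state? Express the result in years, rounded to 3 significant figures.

0.0212 yr

τ = M₀/F₀ = 12460/584100 = 0.02133 yr.
The remaining gap fraction is e^(−t/τ); 63% covered ⇒ e^(−t/τ) = 0.370.
t = −τ ln(0.370) = 0.02133 × 0.9943 = 0.02121 yr.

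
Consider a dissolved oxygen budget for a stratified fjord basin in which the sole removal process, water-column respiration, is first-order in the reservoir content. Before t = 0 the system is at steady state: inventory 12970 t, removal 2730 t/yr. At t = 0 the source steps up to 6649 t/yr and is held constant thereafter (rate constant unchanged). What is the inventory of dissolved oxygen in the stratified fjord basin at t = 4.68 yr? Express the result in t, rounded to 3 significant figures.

24600 t

τ = M₀/F₀ = 12970/2730 = 4.751 yr; rate constant k = 1/τ.
New steady state M_∞ = F₁/k = F₁·τ = 6649 × 4.751 = 31589 t.
M(t) = M_∞ + (M₀ − M_∞)·e^(−t/τ); t/τ = 4.68/4.751 = 0.9851, so e^(−t/τ) = 0.3734.
M(t) = 31589 − 18620 × 0.3734 = 24636 t.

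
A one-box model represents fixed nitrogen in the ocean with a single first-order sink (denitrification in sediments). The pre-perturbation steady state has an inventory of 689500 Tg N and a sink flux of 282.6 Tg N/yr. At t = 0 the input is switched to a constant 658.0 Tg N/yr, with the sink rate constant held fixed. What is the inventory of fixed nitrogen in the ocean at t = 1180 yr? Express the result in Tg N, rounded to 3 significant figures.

The sink rate constant is k = F₀/M₀ = 282.6/689500 = 0.0004099 yr⁻¹.
Solving dM/dt = F₁ − kM with M(0) = M₀ gives M(t) = F₁/k + (M₀ − F₁/k)·e^(−kt).
F₁/k = 658.0/0.0004099 = 1.6054×10^6 Tg N; kt = 0.0004099 × 1180 = 0.4836, e^(−kt) = 0.6165.
M(1180) = 1.6054×10^6 + (689500 − 1.6054×10^6) × 0.6165 = 1.6054×10^6 − 564700 = 1.0407×10^6 Tg N.

1.04×10^6 Tg N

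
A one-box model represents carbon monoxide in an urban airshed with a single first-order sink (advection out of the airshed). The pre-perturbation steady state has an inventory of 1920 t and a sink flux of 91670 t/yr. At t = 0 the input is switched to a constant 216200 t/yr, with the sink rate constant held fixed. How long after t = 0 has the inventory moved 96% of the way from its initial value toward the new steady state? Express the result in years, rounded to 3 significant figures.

τ = M₀/F₀ = 1920/91670 = 0.02094 yr.
The remaining gap fraction is e^(−t/τ); 96% covered ⇒ e^(−t/τ) = 0.0400.
t = −τ ln(0.0400) = 0.02094 × 3.219 = 0.06742 yr.

0.0674 yr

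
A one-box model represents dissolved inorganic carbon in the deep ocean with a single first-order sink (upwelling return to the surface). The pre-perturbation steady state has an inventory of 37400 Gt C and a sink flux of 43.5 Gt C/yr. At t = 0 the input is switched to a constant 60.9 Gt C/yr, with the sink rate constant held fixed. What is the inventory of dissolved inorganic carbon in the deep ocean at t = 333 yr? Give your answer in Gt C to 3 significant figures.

τ = M₀/F₀ = 37400/43.5 = 859.8 yr; rate constant k = 1/τ.
New steady state M_∞ = F₁/k = F₁·τ = 60.9 × 859.8 = 52360 Gt C.
M(t) = M_∞ + (M₀ − M_∞)·e^(−t/τ); t/τ = 333/859.8 = 0.3873, so e^(−t/τ) = 0.6789.
M(t) = 52360 − 14960 × 0.6789 = 42204 Gt C.

42200 Gt C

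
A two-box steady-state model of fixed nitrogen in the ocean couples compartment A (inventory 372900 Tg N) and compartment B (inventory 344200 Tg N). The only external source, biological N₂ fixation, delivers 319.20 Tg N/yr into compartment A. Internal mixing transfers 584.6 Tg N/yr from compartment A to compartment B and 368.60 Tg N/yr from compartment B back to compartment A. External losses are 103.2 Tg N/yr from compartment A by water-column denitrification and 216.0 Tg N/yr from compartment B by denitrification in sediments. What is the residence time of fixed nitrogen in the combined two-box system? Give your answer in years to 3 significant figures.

For the system as a whole, the A↔B exchange is internal and contributes nothing to the throughput; only the external sinks remove mass.
M_total = 372900 + 344200 = 717100 Tg N.
ΣF_external_out = 103.2 + 216.0 = 319.20 Tg N/yr.
τ = M_total / ΣF_ext = 717100 / 319.20 = 2247 yr.

2250 yr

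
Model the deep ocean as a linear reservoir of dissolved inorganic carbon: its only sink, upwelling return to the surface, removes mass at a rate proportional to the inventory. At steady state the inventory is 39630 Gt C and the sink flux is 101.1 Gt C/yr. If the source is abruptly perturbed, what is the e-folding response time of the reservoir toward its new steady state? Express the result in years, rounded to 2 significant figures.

For a linear reservoir the response time equals the residence time τ = M/F.
τ = 39630 / 101.1 = 392.0 yr.

390 yr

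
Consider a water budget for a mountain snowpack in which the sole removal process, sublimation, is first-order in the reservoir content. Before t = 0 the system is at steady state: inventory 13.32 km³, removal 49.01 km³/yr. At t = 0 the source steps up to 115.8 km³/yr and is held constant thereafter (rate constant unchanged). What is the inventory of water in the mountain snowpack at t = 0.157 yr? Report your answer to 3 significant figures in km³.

The sink rate constant is k = F₀/M₀ = 49.01/13.32 = 3.679 yr⁻¹.
Solving dM/dt = F₁ − kM with M(0) = M₀ gives M(t) = F₁/k + (M₀ − F₁/k)·e^(−kt).
F₁/k = 115.8/3.679 = 31.472 km³; kt = 3.679 × 0.157 = 0.5777, e^(−kt) = 0.5612.
M(0.157) = 31.472 + (13.32 − 31.472) × 0.5612 = 31.472 − 10.19 = 21.285 km³.

21.3 km³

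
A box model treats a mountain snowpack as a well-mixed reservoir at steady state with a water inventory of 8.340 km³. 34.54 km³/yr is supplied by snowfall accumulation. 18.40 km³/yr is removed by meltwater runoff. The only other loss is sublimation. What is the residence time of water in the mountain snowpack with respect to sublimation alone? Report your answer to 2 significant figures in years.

0.52 yr

At steady state ΣF_in = ΣF_out.
ΣF_in = 34.540 km³/yr.
Sublimation flux = ΣF_in − (18.40) = 34.540 − 18.40 = 16.14 km³/yr.
τ = M / F = 8.340 / 16.14 = 0.5167 yr.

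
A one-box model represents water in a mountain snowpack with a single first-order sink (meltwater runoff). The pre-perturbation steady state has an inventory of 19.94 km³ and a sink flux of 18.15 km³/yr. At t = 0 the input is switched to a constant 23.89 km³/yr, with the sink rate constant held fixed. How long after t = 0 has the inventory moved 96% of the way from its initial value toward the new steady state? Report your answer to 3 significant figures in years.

3.54 yr

τ = M₀/F₀ = 19.94/18.15 = 1.099 yr.
The remaining gap fraction is e^(−t/τ); 96% covered ⇒ e^(−t/τ) = 0.0400.
t = −τ ln(0.0400) = 1.099 × 3.219 = 3.536 yr.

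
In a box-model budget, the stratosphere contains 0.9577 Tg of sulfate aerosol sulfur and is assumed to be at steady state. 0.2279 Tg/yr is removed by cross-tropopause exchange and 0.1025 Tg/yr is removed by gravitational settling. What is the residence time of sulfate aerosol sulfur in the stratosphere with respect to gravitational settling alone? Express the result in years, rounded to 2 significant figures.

Residence time with respect to a single sink: τ = M / F_sink.
τ = 0.9577 / 0.1025 = 9.343 yr.

9.3 yr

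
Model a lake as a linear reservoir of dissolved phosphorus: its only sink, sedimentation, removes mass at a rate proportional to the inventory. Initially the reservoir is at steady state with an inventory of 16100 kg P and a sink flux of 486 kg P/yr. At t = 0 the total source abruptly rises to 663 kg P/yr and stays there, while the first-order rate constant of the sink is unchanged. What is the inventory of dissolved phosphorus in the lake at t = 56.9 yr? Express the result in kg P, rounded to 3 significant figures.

Residence time τ = M₀/F₀ = 33.13 yr. The eventual steady state is M_∞ = M₀·(F₁/F₀) = 16100 × 663/486 = 21964 kg P.
The anomaly ΔM(t) = M(t) − M_∞ decays as ΔM₀·e^(−t/τ) with ΔM₀ = 16100 − 21964 = −5864 kg P.
At t = 56.9 yr, e^(−t/τ) = e^(−1.718) = 0.1795, so ΔM = −1052 kg P and M = 21964 − 1052 = 20911 kg P.

20900 kg P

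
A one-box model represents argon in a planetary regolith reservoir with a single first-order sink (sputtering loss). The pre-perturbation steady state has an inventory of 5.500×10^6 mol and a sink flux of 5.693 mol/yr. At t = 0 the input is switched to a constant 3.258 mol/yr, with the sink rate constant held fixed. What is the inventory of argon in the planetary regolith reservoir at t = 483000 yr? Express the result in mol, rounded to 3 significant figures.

4.57×10^6 mol

The sink rate constant is k = F₀/M₀ = 5.693/5.500×10^6 = 1.035×10^-6 yr⁻¹.
Solving dM/dt = F₁ − kM with M(0) = M₀ gives M(t) = F₁/k + (M₀ − F₁/k)·e^(−kt).
F₁/k = 3.258/1.035×10^-6 = 3.1475×10^6 mol; kt = 1.035×10^-6 × 483000 = 0.4999, e^(−kt) = 0.6066.
M(483000) = 3.1475×10^6 + (5.500×10^6 − 3.1475×10^6) × 0.6066 = 3.1475×10^6 + 1.427×10^6 = 4.5745×10^6 mol.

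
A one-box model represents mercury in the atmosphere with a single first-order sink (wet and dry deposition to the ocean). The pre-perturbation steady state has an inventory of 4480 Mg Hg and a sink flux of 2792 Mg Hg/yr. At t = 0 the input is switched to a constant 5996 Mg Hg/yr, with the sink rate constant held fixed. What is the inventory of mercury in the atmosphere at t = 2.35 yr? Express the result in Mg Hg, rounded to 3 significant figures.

8430 Mg Hg

The sink rate constant is k = F₀/M₀ = 2792/4480 = 0.6232 yr⁻¹.
Solving dM/dt = F₁ − kM with M(0) = M₀ gives M(t) = F₁/k + (M₀ − F₁/k)·e^(−kt).
F₁/k = 5996/0.6232 = 9621.1 Mg Hg; kt = 0.6232 × 2.35 = 1.465, e^(−kt) = 0.2312.
M(2.35) = 9621.1 + (4480 − 9621.1) × 0.2312 = 9621.1 − 1189 = 8432.6 Mg Hg.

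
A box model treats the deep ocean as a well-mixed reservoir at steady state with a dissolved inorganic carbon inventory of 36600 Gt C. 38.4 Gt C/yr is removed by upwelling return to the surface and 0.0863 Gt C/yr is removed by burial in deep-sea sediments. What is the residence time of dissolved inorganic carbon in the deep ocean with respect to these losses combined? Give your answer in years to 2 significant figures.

Total removal = 38.40 + 0.08630 = 38.486 Gt C/yr.
τ = M / ΣF_out = 36600 / 38.486 = 951.0 yr.

950 yr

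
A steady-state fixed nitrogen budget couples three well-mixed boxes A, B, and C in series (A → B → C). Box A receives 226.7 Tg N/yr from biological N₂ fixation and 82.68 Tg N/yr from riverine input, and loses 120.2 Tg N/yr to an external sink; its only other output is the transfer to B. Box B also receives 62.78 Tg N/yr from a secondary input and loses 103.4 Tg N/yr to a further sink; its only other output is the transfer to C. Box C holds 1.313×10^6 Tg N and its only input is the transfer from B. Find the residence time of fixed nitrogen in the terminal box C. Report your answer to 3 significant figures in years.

8840 yr

Box A: F(A→B) = (226.7 + 82.68) − 120.2 = 189.18 Tg N/yr.
Box B: F(B→C) = (189.18 + 62.78) − 103.4 = 148.56 Tg N/yr.
Box C throughput = its input = 148.56 Tg N/yr; τ = 1.313×10^6 / 148.56 = 8838 yr.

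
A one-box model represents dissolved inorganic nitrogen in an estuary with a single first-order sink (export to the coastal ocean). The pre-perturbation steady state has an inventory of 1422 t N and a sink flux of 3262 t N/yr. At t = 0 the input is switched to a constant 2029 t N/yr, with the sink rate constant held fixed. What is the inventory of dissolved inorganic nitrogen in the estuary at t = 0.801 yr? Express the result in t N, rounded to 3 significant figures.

970 t N

τ = M₀/F₀ = 1422/3262 = 0.4359 yr; rate constant k = 1/τ.
New steady state M_∞ = F₁/k = F₁·τ = 2029 × 0.4359 = 884.50 t N.
M(t) = M_∞ + (M₀ − M_∞)·e^(−t/τ); t/τ = 0.801/0.4359 = 1.837, so e^(−t/τ) = 0.1592.
M(t) = 884.50 + 537.5 × 0.1592 = 970.08 t N.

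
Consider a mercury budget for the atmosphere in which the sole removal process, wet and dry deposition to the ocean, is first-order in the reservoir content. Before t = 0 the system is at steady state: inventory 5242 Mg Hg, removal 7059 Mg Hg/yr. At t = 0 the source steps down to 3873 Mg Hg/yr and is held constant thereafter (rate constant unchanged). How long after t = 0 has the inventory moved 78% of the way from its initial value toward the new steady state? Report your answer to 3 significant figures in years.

τ = M₀/F₀ = 5242/7059 = 0.7426 yr.
The remaining gap fraction is e^(−t/τ); 78% covered ⇒ e^(−t/τ) = 0.220.
t = −τ ln(0.220) = 0.7426 × 1.514 = 1.124 yr.

1.12 yr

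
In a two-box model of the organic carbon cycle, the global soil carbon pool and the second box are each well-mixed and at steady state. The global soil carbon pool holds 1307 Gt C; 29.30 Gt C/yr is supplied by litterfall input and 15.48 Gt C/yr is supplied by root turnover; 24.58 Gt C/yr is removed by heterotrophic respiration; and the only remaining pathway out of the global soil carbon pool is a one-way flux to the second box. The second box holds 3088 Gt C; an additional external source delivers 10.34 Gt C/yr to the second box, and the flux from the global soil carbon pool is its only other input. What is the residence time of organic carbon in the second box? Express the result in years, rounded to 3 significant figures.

Balance the global soil carbon pool: ΣF_in = 29.30 + 15.48 = 44.780 Gt C/yr.
Flux to the second box = ΣF_in − (24.58) = 20.200 Gt C/yr.
Total input to the second box = 20.200 + 10.34 = 30.540 Gt C/yr; at steady state this equals its total output.
τ = M / F = 3088 / 30.540 = 101.1 yr.

101 yr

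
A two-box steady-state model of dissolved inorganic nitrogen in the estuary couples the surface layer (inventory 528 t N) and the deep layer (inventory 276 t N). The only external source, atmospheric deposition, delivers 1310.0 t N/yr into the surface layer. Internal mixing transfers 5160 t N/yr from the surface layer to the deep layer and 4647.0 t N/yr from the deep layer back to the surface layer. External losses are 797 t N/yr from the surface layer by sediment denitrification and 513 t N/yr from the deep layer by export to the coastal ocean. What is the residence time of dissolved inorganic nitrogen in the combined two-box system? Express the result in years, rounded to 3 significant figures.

0.614 yr

Residence time in the combined system uses the total inventory and the total *external* removal — internal exchanges between the two boxes cancel.
M_total = 528 + 276 = 804.00 t N.
ΣF_external_out = 797 + 513 = 1310.0 t N/yr.
τ = M_total / ΣF_ext = 804.00 / 1310.0 = 0.6137 yr.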